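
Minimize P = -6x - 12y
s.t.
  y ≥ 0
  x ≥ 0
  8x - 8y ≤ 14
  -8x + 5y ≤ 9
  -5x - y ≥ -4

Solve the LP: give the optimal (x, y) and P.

x = 1/3, y = 7/3, minimum P = -30

Extreme points and P = -6x - 12y:
  (0, 0) → P = 0
  (4/5, 0) → P = -24/5
  (0, 9/5) → P = -108/5
  (1/3, 7/3) → P = -30

At the optimal vertex, -8x + 5y = 9 and -5x - y = -4.
Solving simultaneously gives x = 1/3, y = 7/3.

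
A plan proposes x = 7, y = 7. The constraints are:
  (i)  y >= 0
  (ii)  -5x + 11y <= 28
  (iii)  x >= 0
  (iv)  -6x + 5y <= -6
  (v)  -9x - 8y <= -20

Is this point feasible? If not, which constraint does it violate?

not feasible — violates (ii)

Constraint (ii): -5x + 11y = 42, which is not ≤ 28. All other constraints are satisfied.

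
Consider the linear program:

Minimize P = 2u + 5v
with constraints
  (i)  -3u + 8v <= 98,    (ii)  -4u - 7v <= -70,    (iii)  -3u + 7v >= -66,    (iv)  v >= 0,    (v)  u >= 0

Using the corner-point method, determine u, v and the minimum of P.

u = 35/2, v = 0, minimum P = 35

Extreme points and P = 2u + 5v:
  (1214/3, 164) → P = 4888/3
  (0, 49/4) → P = 245/4
  (35/2, 0) → P = 35
  (0, 10) → P = 50
  (22, 0) → P = 44

At the optimal vertex, -4u - 7v = -70 and v = 0.
Solving simultaneously gives u = 35/2, v = 0.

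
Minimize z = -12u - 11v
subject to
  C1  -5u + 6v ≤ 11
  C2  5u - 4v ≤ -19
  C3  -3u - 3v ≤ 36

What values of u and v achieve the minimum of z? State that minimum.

u = -7, v = -4, minimum z = 128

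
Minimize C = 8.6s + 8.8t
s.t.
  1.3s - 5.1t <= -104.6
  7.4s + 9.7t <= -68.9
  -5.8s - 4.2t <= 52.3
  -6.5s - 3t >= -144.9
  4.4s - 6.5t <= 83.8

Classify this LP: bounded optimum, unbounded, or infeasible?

infeasible

The boundaries 1.3s - 5.1t = -104.6 and 7.4s + 9.7t = -68.9 meet at (-136601/5035, 68447/5035), but that point violates -5.8s - 4.2t ≤ 52.3. Every candidate vertex is excluded by some other constraint, so the feasible region is empty.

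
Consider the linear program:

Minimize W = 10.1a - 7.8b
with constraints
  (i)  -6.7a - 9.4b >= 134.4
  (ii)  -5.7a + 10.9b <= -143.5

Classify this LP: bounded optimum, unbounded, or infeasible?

From the feasible point (-11606/12661, -172753/12661), moving in the direction (-10.9, -5.7) keeps every constraint satisfied while W decreases without bound.

unbounded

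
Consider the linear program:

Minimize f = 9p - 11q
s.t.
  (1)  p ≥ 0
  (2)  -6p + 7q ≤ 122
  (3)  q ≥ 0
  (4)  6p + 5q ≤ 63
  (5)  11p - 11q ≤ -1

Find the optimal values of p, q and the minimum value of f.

p = 0, q = 63/5, minimum f = -693/5

At the optimal vertex, p = 0 and 6p + 5q = 63.
Solving simultaneously gives p = 0, q = 63/5.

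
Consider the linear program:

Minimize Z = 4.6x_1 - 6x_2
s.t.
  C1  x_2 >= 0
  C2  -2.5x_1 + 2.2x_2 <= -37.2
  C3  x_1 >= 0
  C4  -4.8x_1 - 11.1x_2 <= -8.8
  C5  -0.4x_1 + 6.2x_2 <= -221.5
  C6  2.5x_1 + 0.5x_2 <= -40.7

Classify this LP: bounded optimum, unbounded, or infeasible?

The boundaries x_2 = 0 and -0.4x_1 + 6.2x_2 = -221.5 meet at (553.75, 0), but that point violates 2.5x_1 + 0.5x_2 ≤ -40.7. Every candidate vertex is excluded by some other constraint, so the feasible region is empty.

infeasible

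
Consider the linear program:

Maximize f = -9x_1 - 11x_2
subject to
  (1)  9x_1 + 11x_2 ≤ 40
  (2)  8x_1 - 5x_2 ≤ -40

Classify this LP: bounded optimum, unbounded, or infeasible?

unbounded

From the feasible point (-240/133, 680/133), moving in the direction (-5, -8) keeps every constraint satisfied while f increases without bound.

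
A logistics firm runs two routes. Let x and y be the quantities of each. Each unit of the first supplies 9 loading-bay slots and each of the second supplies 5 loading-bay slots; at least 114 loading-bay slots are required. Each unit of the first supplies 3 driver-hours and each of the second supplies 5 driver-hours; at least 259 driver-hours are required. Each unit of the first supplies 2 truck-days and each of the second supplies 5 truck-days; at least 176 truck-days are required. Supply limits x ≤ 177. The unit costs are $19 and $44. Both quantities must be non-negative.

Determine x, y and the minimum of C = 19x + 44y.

Extreme points and C = 19x + 44y:
  (0, 259/5) → C = 11396/5
  (88, 0) → C = 1672
  (177, 0) → C = 3363
  (83, 2) → C = 1665
The feasible region is unbounded (it extends along (0, 1)), but C strictly increases along every unbounded feasible direction, so there is no improving ray and the minimum is attained at a vertex.

x = 83, y = 2, minimum C = 1665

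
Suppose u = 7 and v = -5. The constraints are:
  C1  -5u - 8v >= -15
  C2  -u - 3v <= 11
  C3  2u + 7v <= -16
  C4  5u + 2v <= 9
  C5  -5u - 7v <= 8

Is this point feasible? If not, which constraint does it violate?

Constraint C4: 5u + 2v = 25, which is not ≤ 9. All other constraints are satisfied.

not feasible — violates C4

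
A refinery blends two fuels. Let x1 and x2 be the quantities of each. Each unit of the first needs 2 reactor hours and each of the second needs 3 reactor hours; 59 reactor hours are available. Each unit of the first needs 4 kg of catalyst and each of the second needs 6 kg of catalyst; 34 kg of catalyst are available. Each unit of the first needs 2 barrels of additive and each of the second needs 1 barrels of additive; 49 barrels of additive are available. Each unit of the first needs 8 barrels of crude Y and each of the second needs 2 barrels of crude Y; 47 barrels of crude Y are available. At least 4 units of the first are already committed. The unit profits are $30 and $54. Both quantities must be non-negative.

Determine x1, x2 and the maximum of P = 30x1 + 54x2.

x1 = 4, x2 = 3, maximum P = 282

Corner points and P = 30x1 + 54x2:
  (47/8, 0) → P = 705/4
  (4, 0) → P = 120
  (107/20, 21/10) → P = 2739/10
  (4, 3) → P = 282

The binding constraints are 4x1 + 6x2 = 34 and x1 = 4.
Solving simultaneously gives x1 = 4, x2 = 3.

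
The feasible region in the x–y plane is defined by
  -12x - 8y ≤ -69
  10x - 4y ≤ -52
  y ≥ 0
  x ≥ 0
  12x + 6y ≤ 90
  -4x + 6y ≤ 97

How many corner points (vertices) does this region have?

3

Intersecting each pair of boundary lines and keeping only the points that satisfy every inequality leaves:
  (0, 13)
  (4/9, 127/9)
  (0, 15)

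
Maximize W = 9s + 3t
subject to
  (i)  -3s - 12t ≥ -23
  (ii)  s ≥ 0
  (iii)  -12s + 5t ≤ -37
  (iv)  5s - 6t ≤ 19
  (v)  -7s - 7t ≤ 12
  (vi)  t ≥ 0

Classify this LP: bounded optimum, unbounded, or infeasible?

Extreme points and W = 9s + 3t:
  (559/159, 55/53) → W = 1842/53
  (61/13, 29/39) → W = 578/13
  (37/12, 0) → W = 111/4
  (19/5, 0) → W = 171/5
The feasible region has finitely many vertices and no improving ray; the maximum is 578/13 at (61/13, 29/39).

bounded optimum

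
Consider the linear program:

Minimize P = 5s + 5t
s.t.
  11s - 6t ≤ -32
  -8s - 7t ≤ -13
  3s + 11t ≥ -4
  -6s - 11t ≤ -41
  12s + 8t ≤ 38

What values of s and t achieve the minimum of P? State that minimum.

s = -72/23, t = 125/23, minimum P = 265/23

Corner points and P = 5s + 5t:
  (-106/157, 643/157) → P = 2685/157
  (-7/40, 401/80) → P = 387/16
  (-72/23, 125/23) → P = 265/23
The feasible region is unbounded (it extends along (-7, 8), (-2, 3)), but P strictly increases along every unbounded feasible direction, so there is no improving ray and the minimum is attained at a vertex.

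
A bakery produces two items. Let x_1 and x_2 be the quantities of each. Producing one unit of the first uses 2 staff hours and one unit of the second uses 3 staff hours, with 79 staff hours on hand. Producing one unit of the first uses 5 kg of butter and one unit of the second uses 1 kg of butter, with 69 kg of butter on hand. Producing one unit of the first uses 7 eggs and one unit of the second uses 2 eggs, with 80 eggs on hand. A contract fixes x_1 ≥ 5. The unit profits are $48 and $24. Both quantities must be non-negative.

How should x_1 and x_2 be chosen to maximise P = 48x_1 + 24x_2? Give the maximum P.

Corner points and P = 48x_1 + 24x_2:
  (80/7, 0) → P = 3840/7
  (5, 0) → P = 240
  (5, 45/2) → P = 780

The binding constraints are 7x_1 + 2x_2 = 80 and x_1 = 5.
Solving simultaneously gives x_1 = 5, x_2 = 45/2.

x_1 = 5, x_2 = 45/2, maximum P = 780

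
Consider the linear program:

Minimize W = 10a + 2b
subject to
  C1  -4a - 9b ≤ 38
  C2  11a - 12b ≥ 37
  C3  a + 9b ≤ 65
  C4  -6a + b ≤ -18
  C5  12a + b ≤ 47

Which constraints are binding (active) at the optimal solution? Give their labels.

Vertices and W = 10a + 2b:
  (62/29, -150/29) → W = 320/29
  (461/104, -161/26) → W = 1661/52
  (179/61, -24/61) → W = 1742/61
  (601/155, 73/155) → W = 6156/155

The minimum is at (62/29, -150/29). Substituting into each constraint, equality holds for C1 and C4; the remaining constraints have slack.

C1 and C4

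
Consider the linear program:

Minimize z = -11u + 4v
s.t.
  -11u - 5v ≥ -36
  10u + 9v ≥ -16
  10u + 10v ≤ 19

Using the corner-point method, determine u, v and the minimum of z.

u = 404/49, v = -536/49, minimum z = -6588/49

At the optimal vertex, -11u - 5v = -36 and 10u + 9v = -16.
Solving simultaneously gives u = 404/49, v = -536/49.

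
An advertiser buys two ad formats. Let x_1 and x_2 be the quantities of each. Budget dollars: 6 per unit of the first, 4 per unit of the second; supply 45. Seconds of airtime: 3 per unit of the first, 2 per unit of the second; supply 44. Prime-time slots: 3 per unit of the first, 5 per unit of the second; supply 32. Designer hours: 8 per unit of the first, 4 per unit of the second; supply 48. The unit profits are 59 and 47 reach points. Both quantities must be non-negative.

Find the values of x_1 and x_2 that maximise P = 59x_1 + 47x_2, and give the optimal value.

x_1 = 4, x_2 = 4, maximum P = 424

Corner points and P = 59x_1 + 47x_2:
  (0, 0) → P = 0
  (0, 32/5) → P = 1504/5
  (6, 0) → P = 354
  (4, 4) → P = 424

The binding constraints are 3x_1 + 5x_2 = 32 and 8x_1 + 4x_2 = 48.
Solving simultaneously gives x_1 = 4, x_2 = 4.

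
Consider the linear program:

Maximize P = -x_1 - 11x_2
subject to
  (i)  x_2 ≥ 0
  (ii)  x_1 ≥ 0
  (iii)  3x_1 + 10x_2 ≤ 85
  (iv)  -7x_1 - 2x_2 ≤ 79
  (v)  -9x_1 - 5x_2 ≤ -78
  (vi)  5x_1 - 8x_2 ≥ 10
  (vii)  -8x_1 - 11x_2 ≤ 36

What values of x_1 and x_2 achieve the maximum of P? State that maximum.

Feasible corners and P = -x_1 - 11x_2:
  (85/3, 0) → P = -85/3
  (26/3, 0) → P = -26/3
  (390/37, 395/74) → P = -5125/74
  (674/97, 300/97) → P = -3974/97

The binding constraints are x_2 = 0 and -9x_1 - 5x_2 = -78.
Solving simultaneously gives x_1 = 26/3, x_2 = 0.

x_1 = 26/3, x_2 = 0, maximum P = -26/3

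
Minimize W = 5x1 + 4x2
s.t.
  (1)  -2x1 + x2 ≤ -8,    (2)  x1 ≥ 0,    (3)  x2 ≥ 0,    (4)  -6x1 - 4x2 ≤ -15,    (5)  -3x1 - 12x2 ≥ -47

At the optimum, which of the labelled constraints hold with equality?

Corner points and W = 5x1 + 4x2:
  (4, 0) → W = 20
  (143/27, 70/27) → W = 995/27
  (47/3, 0) → W = 235/3

The minimum is at (4, 0). Substituting into each constraint, equality holds for (1) and (3); the remaining constraints have slack.

(1) and (3)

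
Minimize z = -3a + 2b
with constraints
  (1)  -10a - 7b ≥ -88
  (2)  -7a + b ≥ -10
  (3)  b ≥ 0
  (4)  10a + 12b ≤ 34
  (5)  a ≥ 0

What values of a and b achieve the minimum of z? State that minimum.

a = 10/7, b = 0, minimum z = -30/7

Extreme points and z = -3a + 2b:
  (10/7, 0) → z = -30/7
  (77/47, 69/47) → z = -93/47
  (0, 0) → z = 0
  (0, 17/6) → z = 17/3

The binding constraints are -7a + b = -10 and b = 0.
Solving simultaneously gives a = 10/7, b = 0.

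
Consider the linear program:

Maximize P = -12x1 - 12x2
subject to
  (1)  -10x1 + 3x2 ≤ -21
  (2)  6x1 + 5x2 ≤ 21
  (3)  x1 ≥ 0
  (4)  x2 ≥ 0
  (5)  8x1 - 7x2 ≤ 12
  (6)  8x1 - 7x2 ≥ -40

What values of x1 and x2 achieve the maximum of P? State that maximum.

x1 = 111/46, x2 = 24/23, maximum P = -954/23

Extreme points and P = -12x1 - 12x2:
  (42/17, 21/17) → P = -756/17
  (111/46, 24/23) → P = -954/23
  (207/82, 48/41) → P = -1818/41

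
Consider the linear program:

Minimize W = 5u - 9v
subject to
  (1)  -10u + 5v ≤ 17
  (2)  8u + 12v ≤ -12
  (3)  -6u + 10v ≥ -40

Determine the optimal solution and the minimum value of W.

u = -33/20, v = 1/10, minimum W = -183/20

Vertices and W = 5u - 9v:
  (-33/20, 1/10) → W = -183/20
  (-37/7, -251/35) → W = 1334/35
  (45/19, -49/19) → W = 666/19

The optimum lies where -10u + 5v = 17 and 8u + 12v = -12.
Solving simultaneously gives u = -33/20, v = 1/10.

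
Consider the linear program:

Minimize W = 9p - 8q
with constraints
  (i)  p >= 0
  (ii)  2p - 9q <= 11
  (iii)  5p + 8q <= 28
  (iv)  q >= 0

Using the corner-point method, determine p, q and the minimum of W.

Extreme points and W = 9p - 8q:
  (0, 7/2) → W = -28
  (0, 0) → W = 0
  (340/61, 1/61) → W = 3052/61
  (11/2, 0) → W = 99/2

p = 0, q = 7/2, minimum W = -28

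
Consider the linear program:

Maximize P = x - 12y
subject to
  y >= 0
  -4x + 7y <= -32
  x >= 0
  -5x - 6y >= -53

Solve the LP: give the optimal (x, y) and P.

x = 53/5, y = 0, maximum P = 53/5

Vertices and P = x - 12y:
  (8, 0) → P = 8
  (53/5, 0) → P = 53/5
  (563/59, 52/59) → P = -61/59

The binding constraints are y = 0 and -5x - 6y = -53.
Solving simultaneously gives x = 53/5, y = 0.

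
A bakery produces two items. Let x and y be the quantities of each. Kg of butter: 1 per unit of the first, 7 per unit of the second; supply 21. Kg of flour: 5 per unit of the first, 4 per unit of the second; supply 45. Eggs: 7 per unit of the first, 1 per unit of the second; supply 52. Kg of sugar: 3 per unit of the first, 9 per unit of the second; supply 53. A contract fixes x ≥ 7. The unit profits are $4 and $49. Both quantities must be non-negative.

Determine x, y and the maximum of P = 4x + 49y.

x = 7, y = 2, maximum P = 126

Extreme points and P = 4x + 49y:
  (52/7, 0) → P = 208/7
  (7, 0) → P = 28
  (343/48, 95/48) → P = 2009/16
  (7, 2) → P = 126

The binding constraints are x + 7y = 21 and x = 7.
Solving simultaneously gives x = 7, y = 2.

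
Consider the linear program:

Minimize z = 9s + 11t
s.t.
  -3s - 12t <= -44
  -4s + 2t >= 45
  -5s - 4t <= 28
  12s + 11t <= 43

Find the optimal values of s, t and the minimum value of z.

s = -32/3, t = 19/3, minimum z = -79/3

Vertices and z = 9s + 11t:
  (-226/27, 311/54) → z = -647/54
  (-32/3, 19/3) → z = -79/3
  (-409/68, 178/17) → z = 4151/68
  (-480/7, 551/7) → z = 1741/7

The optimum lies where -3s - 12t = -44 and -5s - 4t = 28.
Solving simultaneously gives s = -32/3, t = 19/3.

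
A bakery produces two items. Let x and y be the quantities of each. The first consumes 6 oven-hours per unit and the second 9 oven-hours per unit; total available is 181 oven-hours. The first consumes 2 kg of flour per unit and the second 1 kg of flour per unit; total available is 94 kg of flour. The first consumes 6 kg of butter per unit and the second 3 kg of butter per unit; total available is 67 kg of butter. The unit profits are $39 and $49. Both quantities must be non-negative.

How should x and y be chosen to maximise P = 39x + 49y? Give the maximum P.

Extreme points and P = 39x + 49y:
  (0, 0) → P = 0
  (0, 181/9) → P = 8869/9
  (67/6, 0) → P = 871/2
  (5/3, 19) → P = 996

At the optimal vertex, 6x + 9y = 181 and 6x + 3y = 67.
Solving simultaneously gives x = 5/3, y = 19.

x = 5/3, y = 19, maximum P = 996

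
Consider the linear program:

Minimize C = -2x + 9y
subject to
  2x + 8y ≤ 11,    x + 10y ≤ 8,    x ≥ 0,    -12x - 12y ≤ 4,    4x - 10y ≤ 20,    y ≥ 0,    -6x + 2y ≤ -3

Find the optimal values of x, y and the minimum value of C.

x = 5, y = 0, minimum C = -10

Vertices and C = -2x + 9y:
  (23/6, 5/12) → C = -47/12
  (135/26, 1/13) → C = -126/13
  (23/31, 45/62) → C = 313/62
  (5, 0) → C = -10
  (1/2, 0) → C = -1

At the optimal vertex, 4x - 10y = 20 and y = 0.
Solving simultaneously gives x = 5, y = 0.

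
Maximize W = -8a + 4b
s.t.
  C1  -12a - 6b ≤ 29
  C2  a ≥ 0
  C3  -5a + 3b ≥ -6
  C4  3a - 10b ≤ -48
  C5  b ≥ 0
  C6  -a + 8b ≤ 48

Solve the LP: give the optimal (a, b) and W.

a = 0, b = 6, maximum W = 24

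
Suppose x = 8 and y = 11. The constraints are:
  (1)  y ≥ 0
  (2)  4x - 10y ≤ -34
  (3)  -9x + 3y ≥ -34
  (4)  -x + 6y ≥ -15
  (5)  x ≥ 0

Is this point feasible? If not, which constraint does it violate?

not feasible — violates (3)

Constraint (3): -9x + 3y = -39, which is not ≥ -34. All other constraints are satisfied.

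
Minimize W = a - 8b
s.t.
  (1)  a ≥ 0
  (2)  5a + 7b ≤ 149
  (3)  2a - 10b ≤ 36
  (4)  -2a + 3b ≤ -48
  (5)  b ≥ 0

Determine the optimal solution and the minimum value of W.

The optimum lies where 5a + 7b = 149 and -2a + 3b = -48.
Solving simultaneously gives a = 27, b = 2.

a = 27, b = 2, minimum W = 11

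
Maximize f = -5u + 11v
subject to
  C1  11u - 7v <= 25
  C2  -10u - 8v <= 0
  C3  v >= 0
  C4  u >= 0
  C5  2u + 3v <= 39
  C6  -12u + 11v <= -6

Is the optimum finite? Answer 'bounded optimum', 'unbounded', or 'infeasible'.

bounded optimum

Vertices and f = -5u + 11v:
  (25/11, 0) → f = -125/11
  (233/37, 234/37) → f = 1409/37
  (1/2, 0) → f = -5/2
The feasible region has finitely many vertices and no improving ray; the maximum is 1409/37 at (233/37, 234/37).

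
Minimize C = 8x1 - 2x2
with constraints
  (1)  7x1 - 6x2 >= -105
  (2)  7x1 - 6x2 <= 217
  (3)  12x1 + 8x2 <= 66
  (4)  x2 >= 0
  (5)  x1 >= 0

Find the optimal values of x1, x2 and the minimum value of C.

x1 = 0, x2 = 33/4, minimum C = -33/2

At the optimal vertex, 12x1 + 8x2 = 66 and x1 = 0.
Solving simultaneously gives x1 = 0, x2 = 33/4.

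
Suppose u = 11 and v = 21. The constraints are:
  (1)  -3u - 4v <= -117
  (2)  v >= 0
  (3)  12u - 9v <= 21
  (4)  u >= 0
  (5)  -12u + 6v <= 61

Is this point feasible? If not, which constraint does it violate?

feasible

(1): -117 ≤ -117 ✓
(2): 21 ≥ 0 ✓
(3): -57 ≤ 21 ✓
(4): 11 ≥ 0 ✓
(5): -6 ≤ 61 ✓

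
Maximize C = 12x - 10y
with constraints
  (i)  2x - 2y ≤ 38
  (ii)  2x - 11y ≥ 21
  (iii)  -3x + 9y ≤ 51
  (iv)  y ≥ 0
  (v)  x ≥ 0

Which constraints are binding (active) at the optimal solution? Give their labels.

Vertices and C = 12x - 10y:
  (188/9, 17/9) → C = 2086/9
  (19, 0) → C = 228
  (21/2, 0) → C = 126

The maximum is at (188/9, 17/9). Substituting into each constraint, equality holds for (i) and (ii); the remaining constraints have slack.

(i) and (ii)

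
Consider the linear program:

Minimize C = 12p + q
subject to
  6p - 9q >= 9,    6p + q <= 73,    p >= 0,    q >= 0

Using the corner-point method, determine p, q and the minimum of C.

p = 3/2, q = 0, minimum C = 18

The optimum lies where 6p - 9q = 9 and q = 0.
Solving simultaneously gives p = 3/2, q = 0.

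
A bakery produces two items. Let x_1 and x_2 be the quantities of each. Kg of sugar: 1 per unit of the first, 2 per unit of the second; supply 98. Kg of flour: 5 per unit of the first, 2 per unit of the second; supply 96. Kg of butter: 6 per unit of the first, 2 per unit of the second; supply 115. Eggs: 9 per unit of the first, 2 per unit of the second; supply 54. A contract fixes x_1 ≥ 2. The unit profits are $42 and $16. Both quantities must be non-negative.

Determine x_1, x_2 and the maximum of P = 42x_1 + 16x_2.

Feasible corners and P = 42x_1 + 16x_2:
  (6, 0) → P = 252
  (2, 0) → P = 84
  (2, 18) → P = 372

The optimum lies where 9x_1 + 2x_2 = 54 and x_1 = 2.
Solving simultaneously gives x_1 = 2, x_2 = 18.

x_1 = 2, x_2 = 18, maximum P = 372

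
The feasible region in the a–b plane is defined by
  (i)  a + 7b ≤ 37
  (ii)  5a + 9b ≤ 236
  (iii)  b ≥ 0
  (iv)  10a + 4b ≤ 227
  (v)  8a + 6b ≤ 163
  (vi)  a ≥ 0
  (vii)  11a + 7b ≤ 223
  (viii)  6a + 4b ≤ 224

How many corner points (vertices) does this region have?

Intersecting each pair of boundary lines and keeping only the points that satisfy every inequality leaves:
  (919/50, 133/50)
  (0, 37/7)
  (0, 0)
  (223/11, 0)
  (197/10, 9/10)

5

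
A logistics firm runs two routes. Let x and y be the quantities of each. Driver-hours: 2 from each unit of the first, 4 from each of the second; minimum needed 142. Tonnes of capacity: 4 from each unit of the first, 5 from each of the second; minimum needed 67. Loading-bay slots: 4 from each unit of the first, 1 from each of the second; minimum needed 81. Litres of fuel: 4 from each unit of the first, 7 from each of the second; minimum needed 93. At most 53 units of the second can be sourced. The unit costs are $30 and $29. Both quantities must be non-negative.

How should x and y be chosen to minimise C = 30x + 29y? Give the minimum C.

The feasible region is unbounded (it extends along (1, 0)), but C strictly increases along every unbounded feasible direction, so there is no improving ray and the minimum is attained at a vertex.

The binding constraints are 2x + 4y = 142 and 4x + y = 81.
Solving simultaneously gives x = 13, y = 29.

x = 13, y = 29, minimum C = 1231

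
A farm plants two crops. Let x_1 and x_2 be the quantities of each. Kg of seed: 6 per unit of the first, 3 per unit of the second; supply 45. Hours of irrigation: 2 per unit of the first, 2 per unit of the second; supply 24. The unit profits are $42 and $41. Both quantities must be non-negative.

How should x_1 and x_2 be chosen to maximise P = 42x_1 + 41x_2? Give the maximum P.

Vertices and P = 42x_1 + 41x_2:
  (0, 0) → P = 0
  (0, 12) → P = 492
  (15/2, 0) → P = 315
  (3, 9) → P = 495

The optimum lies where 6x_1 + 3x_2 = 45 and 2x_1 + 2x_2 = 24.
Solving simultaneously gives x_1 = 3, x_2 = 9.

x_1 = 3, x_2 = 9, maximum P = 495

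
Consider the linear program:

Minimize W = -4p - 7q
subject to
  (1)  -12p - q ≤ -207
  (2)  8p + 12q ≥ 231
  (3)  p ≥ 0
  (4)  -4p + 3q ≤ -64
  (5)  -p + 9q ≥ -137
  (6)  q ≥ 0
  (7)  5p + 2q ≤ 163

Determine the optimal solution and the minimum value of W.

p = 617/23, q = 332/23, minimum W = -4792/23

Extreme points and W = -4p - 7q:
  (487/24, 103/18) → W = -1091/9
  (231/8, 0) → W = -231/2
  (617/23, 332/23) → W = -4792/23
  (163/5, 0) → W = -652/5

The binding constraints are -4p + 3q = -64 and 5p + 2q = 163.
Solving simultaneously gives p = 617/23, q = 332/23.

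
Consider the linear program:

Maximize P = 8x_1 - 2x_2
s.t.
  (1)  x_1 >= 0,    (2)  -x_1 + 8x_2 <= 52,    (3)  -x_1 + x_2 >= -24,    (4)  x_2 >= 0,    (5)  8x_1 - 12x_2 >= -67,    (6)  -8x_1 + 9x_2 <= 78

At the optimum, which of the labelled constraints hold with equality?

Corner points and P = 8x_1 - 2x_2:
  (0, 0) → P = 0
  (0, 67/12) → P = -67/6
  (244/7, 76/7) → P = 1800/7
  (22/13, 349/52) → P = 3/26
  (24, 0) → P = 192

The maximum is at (244/7, 76/7). Substituting into each constraint, equality holds for (2) and (3); the remaining constraints have slack.

(2) and (3)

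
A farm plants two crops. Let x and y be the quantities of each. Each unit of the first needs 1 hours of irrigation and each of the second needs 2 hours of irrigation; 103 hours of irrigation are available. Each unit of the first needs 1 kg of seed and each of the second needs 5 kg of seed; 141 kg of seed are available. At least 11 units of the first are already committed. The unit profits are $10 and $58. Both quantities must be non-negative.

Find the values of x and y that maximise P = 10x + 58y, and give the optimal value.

x = 11, y = 26, maximum P = 1618

Extreme points and P = 10x + 58y:
  (103, 0) → P = 1030
  (11, 0) → P = 110
  (233/3, 38/3) → P = 4534/3
  (11, 26) → P = 1618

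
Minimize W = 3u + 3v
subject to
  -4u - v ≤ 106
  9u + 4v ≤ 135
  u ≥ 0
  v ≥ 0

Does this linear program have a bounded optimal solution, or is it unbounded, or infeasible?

Feasible corners and W = 3u + 3v:
  (0, 135/4) → W = 405/4
  (15, 0) → W = 45
  (0, 0) → W = 0
The feasible region has finitely many vertices and no improving ray; the minimum is 0 at (0, 0).

bounded optimum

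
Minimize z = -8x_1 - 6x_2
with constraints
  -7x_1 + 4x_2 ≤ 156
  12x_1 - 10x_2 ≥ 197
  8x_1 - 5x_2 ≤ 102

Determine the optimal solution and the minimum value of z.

x_1 = 7/4, x_2 = -88/5, minimum z = 458/5

Vertices and z = -8x_1 - 6x_2:
  (-1174/11, -3251/22) → z = 19145/11
  (-396, -654) → z = 7092
  (7/4, -88/5) → z = 458/5

The optimum lies where 12x_1 - 10x_2 = 197 and 8x_1 - 5x_2 = 102.
Solving simultaneously gives x_1 = 7/4, x_2 = -88/5.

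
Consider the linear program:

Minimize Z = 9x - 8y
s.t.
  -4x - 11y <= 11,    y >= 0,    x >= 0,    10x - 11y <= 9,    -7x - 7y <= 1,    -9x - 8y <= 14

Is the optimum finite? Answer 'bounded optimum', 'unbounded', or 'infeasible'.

From the feasible point (0, 0), moving in the direction (0, 1) keeps every constraint satisfied while Z decreases without bound.

unbounded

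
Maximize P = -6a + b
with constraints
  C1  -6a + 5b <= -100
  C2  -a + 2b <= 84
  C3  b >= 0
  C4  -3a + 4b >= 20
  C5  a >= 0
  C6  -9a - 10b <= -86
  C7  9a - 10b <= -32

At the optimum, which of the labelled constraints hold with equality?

Feasible corners and P = -6a + b:
  (620/7, 604/7) → P = -3116/7
  (232/3, 364/5) → P = -1956/5
  (97, 181/2) → P = -983/2

The maximum is at (232/3, 364/5). Substituting into each constraint, equality holds for C1 and C7; the remaining constraints have slack.

C1 and C7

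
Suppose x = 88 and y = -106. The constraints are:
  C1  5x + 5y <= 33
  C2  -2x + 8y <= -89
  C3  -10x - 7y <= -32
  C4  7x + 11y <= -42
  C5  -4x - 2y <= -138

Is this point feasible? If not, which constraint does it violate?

C1: -90 ≤ 33 ✓
C2: -1024 ≤ -89 ✓
C3: -138 ≤ -32 ✓
C4: -550 ≤ -42 ✓
C5: -140 ≤ -138 ✓

feasible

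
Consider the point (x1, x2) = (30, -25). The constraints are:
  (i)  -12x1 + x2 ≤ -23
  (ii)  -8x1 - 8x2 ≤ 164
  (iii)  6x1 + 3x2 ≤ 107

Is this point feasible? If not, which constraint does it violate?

(i): -385 ≤ -23 ✓
(ii): -40 ≤ 164 ✓
(iii): 105 ≤ 107 ✓

feasible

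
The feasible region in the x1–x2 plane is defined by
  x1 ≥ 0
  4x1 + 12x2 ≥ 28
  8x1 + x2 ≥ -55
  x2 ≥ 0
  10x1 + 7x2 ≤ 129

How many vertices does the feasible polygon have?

4

Of the 10 pairwise boundary intersections, those satisfying every inequality are:
  (0, 7/3)
  (0, 129/7)
  (7, 0)
  (129/10, 0)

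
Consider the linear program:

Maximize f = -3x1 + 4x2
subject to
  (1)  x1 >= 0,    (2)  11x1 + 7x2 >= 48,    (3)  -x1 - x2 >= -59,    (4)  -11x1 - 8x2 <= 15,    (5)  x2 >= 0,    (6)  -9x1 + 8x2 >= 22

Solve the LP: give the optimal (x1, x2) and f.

Corner points and f = -3x1 + 4x2:
  (0, 48/7) → f = 192/7
  (0, 59) → f = 236
  (230/151, 674/151) → f = 2006/151
  (450/17, 553/17) → f = 862/17

x1 = 0, x2 = 59, maximum f = 236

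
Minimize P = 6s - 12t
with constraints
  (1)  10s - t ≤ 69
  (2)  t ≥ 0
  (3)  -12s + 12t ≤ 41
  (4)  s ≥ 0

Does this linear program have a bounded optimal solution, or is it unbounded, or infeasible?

bounded optimum

Corner points and P = 6s - 12t:
  (69/10, 0) → P = 207/5
  (869/108, 619/54) → P = -1607/18
  (0, 0) → P = 0
  (0, 41/12) → P = -41
The feasible region has finitely many vertices and no improving ray; the minimum is -1607/18 at (869/108, 619/54).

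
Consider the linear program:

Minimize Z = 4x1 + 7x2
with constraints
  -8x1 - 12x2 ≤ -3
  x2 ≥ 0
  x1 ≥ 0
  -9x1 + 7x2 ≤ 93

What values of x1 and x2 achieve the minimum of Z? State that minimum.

Corner points and Z = 4x1 + 7x2:
  (3/8, 0) → Z = 3/2
  (0, 1/4) → Z = 7/4
  (0, 93/7) → Z = 93
The feasible region is unbounded (it extends along (7, 9), (1, 0)), but Z strictly increases along every unbounded feasible direction, so there is no improving ray and the minimum is attained at a vertex.

At the optimal vertex, -8x1 - 12x2 = -3 and x2 = 0.
Solving simultaneously gives x1 = 3/8, x2 = 0.

x1 = 3/8, x2 = 0, minimum Z = 3/2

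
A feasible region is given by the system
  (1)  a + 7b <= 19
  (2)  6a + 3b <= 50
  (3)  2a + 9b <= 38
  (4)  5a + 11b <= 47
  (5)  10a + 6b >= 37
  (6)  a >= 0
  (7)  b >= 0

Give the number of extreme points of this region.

5

Of the 21 pairwise boundary intersections, those satisfying every inequality are:
  (5, 2)
  (145/64, 153/64)
  (409/51, 32/51)
  (25/3, 0)
  (37/10, 0)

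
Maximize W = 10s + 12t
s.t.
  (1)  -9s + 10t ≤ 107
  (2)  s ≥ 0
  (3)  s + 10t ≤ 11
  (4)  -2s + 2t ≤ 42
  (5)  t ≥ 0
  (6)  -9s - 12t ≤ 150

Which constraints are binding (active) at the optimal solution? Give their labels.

Vertices and W = 10s + 12t:
  (0, 11/10) → W = 66/5
  (0, 0) → W = 0
  (11, 0) → W = 110

The maximum is at (11, 0). Substituting into each constraint, equality holds for (3) and (5); the remaining constraints have slack.

(3) and (5)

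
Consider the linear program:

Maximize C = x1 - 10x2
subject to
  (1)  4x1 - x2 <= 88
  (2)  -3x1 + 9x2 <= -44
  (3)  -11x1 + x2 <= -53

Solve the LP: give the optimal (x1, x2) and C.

x1 = -5, x2 = -108, maximum C = 1075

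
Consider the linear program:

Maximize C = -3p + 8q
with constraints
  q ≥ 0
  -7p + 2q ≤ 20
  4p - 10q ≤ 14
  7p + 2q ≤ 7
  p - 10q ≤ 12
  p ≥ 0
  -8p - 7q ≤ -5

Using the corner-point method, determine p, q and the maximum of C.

p = 0, q = 7/2, maximum C = 28

Feasible corners and C = -3p + 8q:
  (1, 0) → C = -3
  (5/8, 0) → C = -15/8
  (0, 7/2) → C = 28
  (0, 5/7) → C = 40/7

At the optimal vertex, 7p + 2q = 7 and p = 0.
Solving simultaneously gives p = 0, q = 7/2.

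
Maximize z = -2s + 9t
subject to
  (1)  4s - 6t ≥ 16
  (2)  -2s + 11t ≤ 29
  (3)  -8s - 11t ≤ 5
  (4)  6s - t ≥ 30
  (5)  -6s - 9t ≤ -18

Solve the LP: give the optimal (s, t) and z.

s = 175/16, t = 37/8, maximum z = 79/4

Corner points and z = -2s + 9t:
  (175/16, 37/8) → z = 79/4
  (41/8, 3/4) → z = -7/2
  (24/5, -6/5) → z = -102/5
The feasible region is unbounded (it extends along (3, -2), (11, 2)), but z strictly decreases along every unbounded feasible direction, so there is no improving ray and the maximum is attained at a vertex.

The binding constraints are 4s - 6t = 16 and -2s + 11t = 29.
Solving simultaneously gives s = 175/16, t = 37/8.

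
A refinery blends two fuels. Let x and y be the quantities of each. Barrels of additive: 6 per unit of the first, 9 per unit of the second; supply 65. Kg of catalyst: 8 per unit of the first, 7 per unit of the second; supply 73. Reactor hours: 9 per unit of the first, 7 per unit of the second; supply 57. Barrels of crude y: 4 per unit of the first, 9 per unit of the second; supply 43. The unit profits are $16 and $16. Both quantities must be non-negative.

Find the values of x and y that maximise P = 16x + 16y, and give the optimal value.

Vertices and P = 16x + 16y:
  (0, 0) → P = 0
  (0, 43/9) → P = 688/9
  (19/3, 0) → P = 304/3
  (4, 3) → P = 112

x = 4, y = 3, maximum P = 112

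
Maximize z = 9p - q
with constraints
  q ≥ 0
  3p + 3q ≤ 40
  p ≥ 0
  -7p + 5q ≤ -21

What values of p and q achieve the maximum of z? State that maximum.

Extreme points and z = 9p - q:
  (40/3, 0) → z = 120
  (3, 0) → z = 27
  (263/36, 217/36) → z = 1075/18

The binding constraints are q = 0 and 3p + 3q = 40.
Solving simultaneously gives p = 40/3, q = 0.

p = 40/3, q = 0, maximum z = 120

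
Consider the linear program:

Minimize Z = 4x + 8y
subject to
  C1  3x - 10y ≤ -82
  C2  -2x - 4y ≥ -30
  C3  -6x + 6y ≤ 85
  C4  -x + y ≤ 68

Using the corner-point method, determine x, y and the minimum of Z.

x = -179/21, y = 79/14, minimum Z = 232/21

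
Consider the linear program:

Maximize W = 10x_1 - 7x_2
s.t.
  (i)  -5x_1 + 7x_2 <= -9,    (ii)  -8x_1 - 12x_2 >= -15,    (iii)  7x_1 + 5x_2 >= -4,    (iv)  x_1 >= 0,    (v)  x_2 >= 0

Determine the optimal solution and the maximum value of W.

x_1 = 15/8, x_2 = 0, maximum W = 75/4

Extreme points and W = 10x_1 - 7x_2:
  (213/116, 3/116) → W = 2109/116
  (9/5, 0) → W = 18
  (15/8, 0) → W = 75/4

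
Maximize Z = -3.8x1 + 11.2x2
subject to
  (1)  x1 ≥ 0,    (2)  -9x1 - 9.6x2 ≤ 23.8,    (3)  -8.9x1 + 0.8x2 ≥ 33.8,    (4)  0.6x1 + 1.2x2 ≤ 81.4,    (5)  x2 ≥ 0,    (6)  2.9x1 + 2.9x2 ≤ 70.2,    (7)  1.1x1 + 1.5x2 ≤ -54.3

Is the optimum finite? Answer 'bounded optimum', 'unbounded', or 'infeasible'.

infeasible

The boundaries 2.9x1 + 2.9x2 = 70.2 and 1.1x1 + 1.5x2 = -54.3 meet at (26277/116, -23469/116), but that point violates -8.9x1 + 0.8x2 ≥ 33.8. Every candidate vertex is excluded by some other constraint, so the feasible region is empty.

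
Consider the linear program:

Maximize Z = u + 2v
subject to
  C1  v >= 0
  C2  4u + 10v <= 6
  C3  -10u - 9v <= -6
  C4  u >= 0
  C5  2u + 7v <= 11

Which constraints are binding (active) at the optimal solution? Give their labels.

Extreme points and Z = u + 2v:
  (3/2, 0) → Z = 3/2
  (3/5, 0) → Z = 3/5
  (3/32, 9/16) → Z = 39/32

The maximum is at (3/2, 0). Substituting into each constraint, equality holds for C1 and C2; the remaining constraints have slack.

C1 and C2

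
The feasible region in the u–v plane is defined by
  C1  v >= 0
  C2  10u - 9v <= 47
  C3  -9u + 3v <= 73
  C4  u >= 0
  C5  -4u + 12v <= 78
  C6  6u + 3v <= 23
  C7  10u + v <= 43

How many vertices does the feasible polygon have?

Pairwise boundary intersections that survive every other constraint:
  (0, 0)
  (23/6, 0)
  (0, 13/2)
  (1/2, 20/3)

4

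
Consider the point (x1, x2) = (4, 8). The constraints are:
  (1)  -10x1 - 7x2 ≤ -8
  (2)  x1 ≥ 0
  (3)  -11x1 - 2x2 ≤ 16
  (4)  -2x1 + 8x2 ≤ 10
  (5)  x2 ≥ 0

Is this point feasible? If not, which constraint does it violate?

Constraint (4): -2x1 + 8x2 = 56, which is not ≤ 10. All other constraints are satisfied.

not feasible — violates (4)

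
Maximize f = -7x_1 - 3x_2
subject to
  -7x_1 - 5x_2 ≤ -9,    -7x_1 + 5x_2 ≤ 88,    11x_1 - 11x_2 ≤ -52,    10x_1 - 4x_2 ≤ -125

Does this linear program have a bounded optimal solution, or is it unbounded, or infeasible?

infeasible

The boundaries -7x_1 - 5x_2 = -9 and -7x_1 + 5x_2 = 88 meet at (-79/14, 97/10), but that point violates 10x_1 - 4x_2 ≤ -125. Every candidate vertex is excluded by some other constraint, so the feasible region is empty.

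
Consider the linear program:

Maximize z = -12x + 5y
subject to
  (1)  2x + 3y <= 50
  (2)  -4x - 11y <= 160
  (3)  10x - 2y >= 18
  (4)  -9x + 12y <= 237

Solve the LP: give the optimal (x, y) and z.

Corner points and z = -12x + 5y:
  (103, -52) → z = -1496
  (77/17, 232/17) → z = 236/17
  (-61/59, -836/59) → z = -3448/59

x = 77/17, y = 232/17, maximum z = 236/17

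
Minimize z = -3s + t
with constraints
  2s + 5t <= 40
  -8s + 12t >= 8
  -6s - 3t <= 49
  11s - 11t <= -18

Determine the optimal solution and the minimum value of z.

s = 50/11, t = 68/11, minimum z = -82/11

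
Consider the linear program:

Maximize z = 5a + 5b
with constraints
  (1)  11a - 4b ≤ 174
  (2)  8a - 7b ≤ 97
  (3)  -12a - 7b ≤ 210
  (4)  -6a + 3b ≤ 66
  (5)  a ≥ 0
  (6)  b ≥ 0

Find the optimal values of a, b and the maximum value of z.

Feasible corners and z = 5a + 5b:
  (166/9, 65/9) → z = 385/3
  (262/3, 590/3) → z = 1420
  (97/8, 0) → z = 485/8
  (0, 22) → z = 110
  (0, 0) → z = 0

a = 262/3, b = 590/3, maximum z = 1420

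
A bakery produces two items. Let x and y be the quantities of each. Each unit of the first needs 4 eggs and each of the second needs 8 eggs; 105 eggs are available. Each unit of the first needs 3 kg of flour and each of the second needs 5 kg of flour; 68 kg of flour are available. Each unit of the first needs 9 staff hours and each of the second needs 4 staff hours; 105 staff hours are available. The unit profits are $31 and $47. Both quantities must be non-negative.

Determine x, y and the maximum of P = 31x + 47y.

Feasible corners and P = 31x + 47y:
  (0, 0) → P = 0
  (0, 105/8) → P = 4935/8
  (35/3, 0) → P = 1085/3
  (19/4, 43/4) → P = 1305/2
  (23/3, 9) → P = 1982/3

The binding constraints are 3x + 5y = 68 and 9x + 4y = 105.
Solving simultaneously gives x = 23/3, y = 9.

x = 23/3, y = 9, maximum P = 1982/3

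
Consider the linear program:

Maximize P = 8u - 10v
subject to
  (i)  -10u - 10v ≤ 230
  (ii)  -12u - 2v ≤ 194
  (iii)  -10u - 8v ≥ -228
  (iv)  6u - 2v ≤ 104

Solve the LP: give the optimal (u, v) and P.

Corner points and P = 8u - 10v:
  (-74/5, -41/5) → P = -182/5
  (29/4, -121/4) → P = 721/2
  (-502/19, 1169/19) → P = -15706/19
  (322/17, 82/17) → P = 1756/17

At the optimal vertex, -10u - 10v = 230 and 6u - 2v = 104.
Solving simultaneously gives u = 29/4, v = -121/4.

u = 29/4, v = -121/4, maximum P = 721/2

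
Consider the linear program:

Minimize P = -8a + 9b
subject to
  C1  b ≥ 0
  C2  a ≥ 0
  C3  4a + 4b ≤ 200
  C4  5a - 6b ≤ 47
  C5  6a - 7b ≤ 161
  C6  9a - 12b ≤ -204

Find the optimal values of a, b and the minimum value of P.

Corner points and P = -8a + 9b:
  (0, 50) → P = 450
  (0, 17) → P = 153
  (132/7, 218/7) → P = 906/7

a = 132/7, b = 218/7, minimum P = 906/7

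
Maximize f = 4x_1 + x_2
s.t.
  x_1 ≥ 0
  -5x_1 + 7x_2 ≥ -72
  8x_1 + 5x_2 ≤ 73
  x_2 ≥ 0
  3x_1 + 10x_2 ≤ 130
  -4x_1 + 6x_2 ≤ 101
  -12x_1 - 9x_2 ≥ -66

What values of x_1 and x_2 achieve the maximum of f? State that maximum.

x_1 = 11/2, x_2 = 0, maximum f = 22

Extreme points and f = 4x_1 + x_2:
  (0, 0) → f = 0
  (0, 22/3) → f = 22/3
  (11/2, 0) → f = 22

The optimum lies where x_2 = 0 and -12x_1 - 9x_2 = -66.
Solving simultaneously gives x_1 = 11/2, x_2 = 0.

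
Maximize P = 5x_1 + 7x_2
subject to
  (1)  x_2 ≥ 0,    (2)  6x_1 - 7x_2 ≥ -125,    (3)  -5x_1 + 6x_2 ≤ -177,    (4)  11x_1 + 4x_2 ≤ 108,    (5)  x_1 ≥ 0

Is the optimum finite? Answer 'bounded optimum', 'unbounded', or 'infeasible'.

infeasible

The boundaries x_2 = 0 and -5x_1 + 6x_2 = -177 meet at (177/5, 0), but that point violates 11x_1 + 4x_2 ≤ 108. Every candidate vertex is excluded by some other constraint, so the feasible region is empty.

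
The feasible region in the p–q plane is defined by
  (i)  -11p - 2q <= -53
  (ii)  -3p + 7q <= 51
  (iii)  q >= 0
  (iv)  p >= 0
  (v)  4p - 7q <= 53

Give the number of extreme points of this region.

The feasible vertices (each the meet of two boundaries and inside every other half-plane) are:
  (269/83, 720/83)
  (53/11, 0)
  (104, 363/7)
  (53/4, 0)

4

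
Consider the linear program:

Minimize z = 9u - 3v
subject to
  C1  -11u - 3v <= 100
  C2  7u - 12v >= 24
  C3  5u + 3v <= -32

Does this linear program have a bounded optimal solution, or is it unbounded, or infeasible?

Vertices and z = 9u - 3v:
  (-376/51, -964/153) → z = -2420/51
  (-104/27, -344/81) → z = -592/27
The feasible region has finitely many vertices and no improving ray; the minimum is -2420/51 at (-376/51, -964/153).

bounded optimum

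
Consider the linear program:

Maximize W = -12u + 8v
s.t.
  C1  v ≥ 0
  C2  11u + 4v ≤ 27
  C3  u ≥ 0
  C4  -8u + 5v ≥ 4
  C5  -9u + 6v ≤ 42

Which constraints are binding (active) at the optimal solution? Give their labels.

C2 and C3

Feasible corners and W = -12u + 8v:
  (0, 27/4) → W = 54
  (119/87, 260/87) → W = 652/87
  (0, 4/5) → W = 32/5

The maximum is at (0, 27/4). Substituting into each constraint, equality holds for C2 and C3; the remaining constraints have slack.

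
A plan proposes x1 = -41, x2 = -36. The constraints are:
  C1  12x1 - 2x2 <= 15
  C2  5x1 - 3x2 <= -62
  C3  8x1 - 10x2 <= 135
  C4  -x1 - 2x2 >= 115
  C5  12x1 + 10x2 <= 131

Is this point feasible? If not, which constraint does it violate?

not feasible — violates C4

Constraint C4: -x1 - 2x2 = 113, which is not ≥ 115. All other constraints are satisfied.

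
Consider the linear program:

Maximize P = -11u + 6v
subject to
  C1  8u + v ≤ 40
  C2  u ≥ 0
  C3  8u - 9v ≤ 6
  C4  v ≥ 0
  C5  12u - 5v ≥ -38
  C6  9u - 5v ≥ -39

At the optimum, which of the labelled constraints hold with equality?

Extreme points and P = -11u + 6v:
  (183/40, 17/5) → P = -1197/40
  (23/7, 96/7) → P = 323/7
  (0, 0) → P = 0
  (0, 38/5) → P = 228/5
  (3/4, 0) → P = -33/4
  (1/3, 42/5) → P = 701/15

The maximum is at (1/3, 42/5). Substituting into each constraint, equality holds for C5 and C6; the remaining constraints have slack.

C5 and C6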